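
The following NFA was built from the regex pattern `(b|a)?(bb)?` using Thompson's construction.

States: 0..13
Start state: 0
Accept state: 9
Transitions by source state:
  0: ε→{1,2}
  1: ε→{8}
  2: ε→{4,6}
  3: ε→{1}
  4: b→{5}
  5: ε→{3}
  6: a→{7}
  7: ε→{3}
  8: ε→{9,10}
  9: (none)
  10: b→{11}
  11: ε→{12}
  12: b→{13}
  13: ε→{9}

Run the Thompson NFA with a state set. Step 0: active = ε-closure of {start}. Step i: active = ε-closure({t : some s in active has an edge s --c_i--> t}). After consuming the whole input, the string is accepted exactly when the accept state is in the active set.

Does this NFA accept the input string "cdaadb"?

Answer: REJECT

Trace:
initial (ε-close {0}): {0,1,2,4,6,8,9,10}
'c' @ 1: {}  — dead — no transitions
rest 'daadb' ignored (set empty)
final: {}; accept 9 not in set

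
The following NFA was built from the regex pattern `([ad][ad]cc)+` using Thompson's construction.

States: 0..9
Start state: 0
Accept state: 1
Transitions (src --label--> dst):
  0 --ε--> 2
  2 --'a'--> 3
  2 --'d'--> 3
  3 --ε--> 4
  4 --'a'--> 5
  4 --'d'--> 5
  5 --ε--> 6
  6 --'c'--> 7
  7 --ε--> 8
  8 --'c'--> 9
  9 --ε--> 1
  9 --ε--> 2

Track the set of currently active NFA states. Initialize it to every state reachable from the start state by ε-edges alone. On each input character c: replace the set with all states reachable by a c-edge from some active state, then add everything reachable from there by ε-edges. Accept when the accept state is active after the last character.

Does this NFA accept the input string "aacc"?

Answer: ACCEPT

Derivation:
start: ε-closure({0}) = {0,2}
'a' @ 1: {3,4}
'a' @ 2: {5,6}
'c' @ 3: {7,8}
'c' @ 4: {1,2,9}  [accepting]
after full input: {1,2,9}  (accept=1 in)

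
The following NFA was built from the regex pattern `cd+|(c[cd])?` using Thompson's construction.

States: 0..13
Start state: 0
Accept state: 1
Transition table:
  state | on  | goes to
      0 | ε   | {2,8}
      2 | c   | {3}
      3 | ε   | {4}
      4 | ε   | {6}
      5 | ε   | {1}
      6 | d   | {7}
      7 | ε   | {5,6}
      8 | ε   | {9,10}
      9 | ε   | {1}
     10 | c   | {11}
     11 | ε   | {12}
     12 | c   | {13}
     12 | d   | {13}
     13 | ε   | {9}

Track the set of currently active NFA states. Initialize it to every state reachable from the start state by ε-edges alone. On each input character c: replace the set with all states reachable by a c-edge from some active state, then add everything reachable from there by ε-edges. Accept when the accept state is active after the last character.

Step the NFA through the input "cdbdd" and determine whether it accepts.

start: ε-closure({0}) = {0,1,2,8,9,10}
'c' @ 1: {3,4,6,11,12}
'd' @ 2: {1,5,6,7,9,13}  (accept∈set)
'b' @ 3: {}  — dead — no transitions
rest 'dd' ignored (set empty)
end set {} — state 1 not in

Answer: REJECT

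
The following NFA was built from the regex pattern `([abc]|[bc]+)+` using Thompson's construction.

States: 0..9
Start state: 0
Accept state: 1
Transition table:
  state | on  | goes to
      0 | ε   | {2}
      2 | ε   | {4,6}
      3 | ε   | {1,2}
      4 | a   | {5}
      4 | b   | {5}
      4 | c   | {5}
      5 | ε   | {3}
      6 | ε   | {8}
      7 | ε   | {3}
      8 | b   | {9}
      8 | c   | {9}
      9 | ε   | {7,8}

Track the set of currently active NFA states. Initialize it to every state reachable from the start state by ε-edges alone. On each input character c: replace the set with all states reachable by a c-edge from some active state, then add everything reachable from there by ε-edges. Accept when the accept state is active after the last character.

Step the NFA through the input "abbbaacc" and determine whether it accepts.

initial (ε-close {0}): {0,2,4,6,8}
'a' @ 1: {1,2,3,4,5,6,8}  ✓accept
'b' @ 2: {1,2,3,4,5,6,7,8,9}  ✓accept
'b' @ 3: {1,2,3,4,5,6,7,8,9}  ✓accept
'b' @ 4: {1,2,3,4,5,6,7,8,9}  ✓accept
'a' @ 5: {1,2,3,4,5,6,8}  ✓accept
'a' @ 6: {1,2,3,4,5,6,8}  ✓accept
'c' @ 7: {1,2,3,4,5,6,7,8,9}  ✓accept
'c' @ 8: {1,2,3,4,5,6,7,8,9}  ✓accept
final: {1,2,3,4,5,6,7,8,9}; accept 1 in set

Answer: ACCEPT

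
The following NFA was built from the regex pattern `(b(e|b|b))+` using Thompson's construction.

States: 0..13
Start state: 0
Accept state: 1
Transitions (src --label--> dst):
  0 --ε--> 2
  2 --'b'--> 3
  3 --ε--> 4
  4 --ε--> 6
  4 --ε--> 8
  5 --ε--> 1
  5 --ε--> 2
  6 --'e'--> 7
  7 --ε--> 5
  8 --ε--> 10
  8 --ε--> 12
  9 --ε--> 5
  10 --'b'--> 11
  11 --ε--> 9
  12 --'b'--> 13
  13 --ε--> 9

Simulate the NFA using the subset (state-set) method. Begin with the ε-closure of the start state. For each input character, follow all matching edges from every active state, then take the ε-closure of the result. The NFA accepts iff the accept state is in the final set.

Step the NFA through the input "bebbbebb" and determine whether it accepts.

Answer: ACCEPT

Trace:
initial (ε-close {0}): {0,2}
'b' @ 1: {3,4,6,8,10,12}
'e' @ 2: {1,2,5,7}  (accept∈set)
'b' @ 3: {3,4,6,8,10,12}
'b' @ 4: {1,2,5,9,11,13}  (accept∈set)
'b' @ 5: {3,4,6,8,10,12}
'e' @ 6: {1,2,5,7}  (accept∈set)
'b' @ 7: {3,4,6,8,10,12}
'b' @ 8: {1,2,5,9,11,13}  (accept∈set)
final: {1,2,5,9,11,13}; accept 1 in set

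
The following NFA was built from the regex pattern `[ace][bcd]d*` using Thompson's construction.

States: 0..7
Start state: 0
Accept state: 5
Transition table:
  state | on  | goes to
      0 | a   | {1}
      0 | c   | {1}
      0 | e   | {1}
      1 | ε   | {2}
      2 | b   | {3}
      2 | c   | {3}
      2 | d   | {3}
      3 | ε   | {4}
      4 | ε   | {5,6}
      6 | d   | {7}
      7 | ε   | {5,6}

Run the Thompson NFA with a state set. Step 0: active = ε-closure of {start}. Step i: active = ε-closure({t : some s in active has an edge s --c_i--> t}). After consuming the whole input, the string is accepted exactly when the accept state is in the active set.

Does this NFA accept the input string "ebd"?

S₀ = ε-closure({0}) = {0}
'e' @ 1: {1,2}
'b' @ 2: {3,4,5,6}  (accept∈set)
'd' @ 3: {5,6,7}  (accept∈set)
end set {5,6,7} — state 5 in

Answer: ACCEPT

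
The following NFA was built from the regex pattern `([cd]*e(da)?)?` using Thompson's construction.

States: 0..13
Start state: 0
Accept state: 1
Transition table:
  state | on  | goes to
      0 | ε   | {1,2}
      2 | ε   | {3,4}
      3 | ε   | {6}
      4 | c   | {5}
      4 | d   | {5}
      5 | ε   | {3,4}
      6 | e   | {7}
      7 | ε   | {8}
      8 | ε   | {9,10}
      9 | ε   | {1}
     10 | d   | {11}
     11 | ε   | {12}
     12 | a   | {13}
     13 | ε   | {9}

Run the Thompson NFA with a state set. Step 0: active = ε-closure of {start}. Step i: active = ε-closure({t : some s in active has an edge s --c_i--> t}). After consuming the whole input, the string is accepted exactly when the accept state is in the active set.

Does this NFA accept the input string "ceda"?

Answer: ACCEPT

Trace:
initial (ε-close {0}): {0,1,2,3,4,6}
'c' @ 1: {3,4,5,6}
'e' @ 2: {1,7,8,9,10}  [accepting]
'd' @ 3: {11,12}
'a' @ 4: {1,9,13}  [accepting]
after full input: {1,9,13}  (accept=1 in)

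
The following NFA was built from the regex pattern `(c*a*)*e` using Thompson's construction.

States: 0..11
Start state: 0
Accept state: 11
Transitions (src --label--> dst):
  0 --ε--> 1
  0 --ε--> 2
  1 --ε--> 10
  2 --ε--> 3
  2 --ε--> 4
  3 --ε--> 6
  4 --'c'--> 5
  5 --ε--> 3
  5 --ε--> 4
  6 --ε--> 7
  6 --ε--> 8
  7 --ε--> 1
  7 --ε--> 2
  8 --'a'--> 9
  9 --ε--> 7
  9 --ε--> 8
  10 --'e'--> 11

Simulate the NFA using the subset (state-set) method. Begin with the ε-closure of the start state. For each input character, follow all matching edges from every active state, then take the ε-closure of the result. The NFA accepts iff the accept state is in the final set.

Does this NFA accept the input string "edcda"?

S₀ = ε-closure({0}) = {0,1,2,3,4,6,7,8,10}
'e' @ 1: {11}  [accepting]
'd' @ 2: {}  — dead — no transitions
rest 'cda' ignored (set empty)
end set {} — state 11 not in

Answer: REJECT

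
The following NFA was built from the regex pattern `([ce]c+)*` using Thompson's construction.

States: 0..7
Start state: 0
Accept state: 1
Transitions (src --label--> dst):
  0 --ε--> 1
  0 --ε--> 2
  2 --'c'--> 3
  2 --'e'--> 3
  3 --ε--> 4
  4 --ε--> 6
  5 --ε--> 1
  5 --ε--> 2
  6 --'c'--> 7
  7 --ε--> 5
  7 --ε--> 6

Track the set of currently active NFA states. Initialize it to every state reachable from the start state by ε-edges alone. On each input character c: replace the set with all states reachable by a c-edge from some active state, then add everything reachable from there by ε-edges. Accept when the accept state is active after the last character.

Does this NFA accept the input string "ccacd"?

Answer: REJECT

Trace:
S₀ = ε-closure({0}) = {0,1,2}
'c' @ 1: {3,4,6}
'c' @ 2: {1,2,5,6,7}  [accepting]
'a' @ 3: {}  — no active states
rest 'cd' ignored (set empty)
final: {}; accept 1 not in set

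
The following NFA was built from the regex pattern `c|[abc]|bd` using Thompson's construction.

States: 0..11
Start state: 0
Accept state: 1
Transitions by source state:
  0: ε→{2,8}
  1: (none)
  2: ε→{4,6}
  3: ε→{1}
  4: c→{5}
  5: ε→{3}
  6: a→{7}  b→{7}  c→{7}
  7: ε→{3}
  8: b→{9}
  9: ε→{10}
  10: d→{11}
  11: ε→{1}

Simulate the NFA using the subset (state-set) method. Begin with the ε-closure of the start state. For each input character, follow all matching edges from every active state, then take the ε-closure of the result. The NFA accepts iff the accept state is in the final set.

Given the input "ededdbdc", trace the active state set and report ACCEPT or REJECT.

initial (ε-close {0}): {0,2,4,6,8}
'e' @ 1: {}  — no active states
rest 'deddbdc' ignored (set empty)
end set {} — state 1 not in

Answer: REJECT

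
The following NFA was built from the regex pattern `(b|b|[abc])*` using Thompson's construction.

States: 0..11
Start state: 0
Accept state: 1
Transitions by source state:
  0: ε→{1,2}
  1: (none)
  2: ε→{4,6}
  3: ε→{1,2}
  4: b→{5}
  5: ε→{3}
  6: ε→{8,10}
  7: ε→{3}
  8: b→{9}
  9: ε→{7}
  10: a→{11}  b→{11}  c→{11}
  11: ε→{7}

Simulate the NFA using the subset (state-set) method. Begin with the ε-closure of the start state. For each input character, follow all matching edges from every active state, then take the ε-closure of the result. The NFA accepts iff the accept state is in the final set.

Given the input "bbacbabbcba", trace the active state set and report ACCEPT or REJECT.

start: ε-closure({0}) = {0,1,2,4,6,8,10}
'b' @ 1: {1,2,3,4,5,6,7,8,9,10,11}  (accept∈set)
'b' @ 2: {1,2,3,4,5,6,7,8,9,10,11}  (accept∈set)
'a' @ 3: {1,2,3,4,6,7,8,10,11}  (accept∈set)
'c' @ 4: {1,2,3,4,6,7,8,10,11}  (accept∈set)
'b' @ 5: {1,2,3,4,5,6,7,8,9,10,11}  (accept∈set)
'a' @ 6: {1,2,3,4,6,7,8,10,11}  (accept∈set)
'b' @ 7: {1,2,3,4,5,6,7,8,9,10,11}  (accept∈set)
'b' @ 8: {1,2,3,4,5,6,7,8,9,10,11}  (accept∈set)
'c' @ 9: {1,2,3,4,6,7,8,10,11}  (accept∈set)
'b' @ 10: {1,2,3,4,5,6,7,8,9,10,11}  (accept∈set)
'a' @ 11: {1,2,3,4,6,7,8,10,11}  (accept∈set)
after full input: {1,2,3,4,6,7,8,10,11}  (accept=1 in)

Answer: ACCEPT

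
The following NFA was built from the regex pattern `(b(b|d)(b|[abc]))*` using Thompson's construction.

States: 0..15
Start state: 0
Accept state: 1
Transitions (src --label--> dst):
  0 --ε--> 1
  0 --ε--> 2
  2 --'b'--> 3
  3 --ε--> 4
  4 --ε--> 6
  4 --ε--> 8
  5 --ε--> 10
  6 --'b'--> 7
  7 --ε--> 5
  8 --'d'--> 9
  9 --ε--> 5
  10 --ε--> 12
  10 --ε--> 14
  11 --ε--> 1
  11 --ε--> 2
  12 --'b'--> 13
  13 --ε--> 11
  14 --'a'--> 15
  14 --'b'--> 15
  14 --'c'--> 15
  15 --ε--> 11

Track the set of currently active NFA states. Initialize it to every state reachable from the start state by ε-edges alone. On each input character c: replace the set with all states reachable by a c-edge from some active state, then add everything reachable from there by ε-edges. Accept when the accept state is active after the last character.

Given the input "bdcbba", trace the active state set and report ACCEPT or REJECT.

initial (ε-close {0}): {0,1,2}
'b' @ 1: {3,4,6,8}
'd' @ 2: {5,9,10,12,14}
'c' @ 3: {1,2,11,15}  [accepting]
'b' @ 4: {3,4,6,8}
'b' @ 5: {5,7,10,12,14}
'a' @ 6: {1,2,11,15}  [accepting]
end set {1,2,11,15} — state 1 in

Answer: ACCEPT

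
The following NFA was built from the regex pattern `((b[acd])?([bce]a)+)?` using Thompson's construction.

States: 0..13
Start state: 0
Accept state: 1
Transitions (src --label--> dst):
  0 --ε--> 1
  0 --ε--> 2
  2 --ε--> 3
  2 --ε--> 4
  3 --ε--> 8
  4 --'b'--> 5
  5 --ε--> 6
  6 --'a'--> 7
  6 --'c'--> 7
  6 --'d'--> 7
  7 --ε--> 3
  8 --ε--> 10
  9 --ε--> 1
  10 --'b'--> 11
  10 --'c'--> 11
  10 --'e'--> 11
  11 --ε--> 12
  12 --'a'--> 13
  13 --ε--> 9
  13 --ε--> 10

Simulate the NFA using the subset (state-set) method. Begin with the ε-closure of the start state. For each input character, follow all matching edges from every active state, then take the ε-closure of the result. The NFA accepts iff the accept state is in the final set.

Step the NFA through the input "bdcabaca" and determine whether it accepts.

S₀ = ε-closure({0}) = {0,1,2,3,4,8,10}
'b' @ 1: {5,6,11,12}
'd' @ 2: {3,7,8,10}
'c' @ 3: {11,12}
'a' @ 4: {1,9,10,13}  ✓accept
'b' @ 5: {11,12}
'a' @ 6: {1,9,10,13}  ✓accept
'c' @ 7: {11,12}
'a' @ 8: {1,9,10,13}  ✓accept
after full input: {1,9,10,13}  (accept=1 in)

Answer: ACCEPT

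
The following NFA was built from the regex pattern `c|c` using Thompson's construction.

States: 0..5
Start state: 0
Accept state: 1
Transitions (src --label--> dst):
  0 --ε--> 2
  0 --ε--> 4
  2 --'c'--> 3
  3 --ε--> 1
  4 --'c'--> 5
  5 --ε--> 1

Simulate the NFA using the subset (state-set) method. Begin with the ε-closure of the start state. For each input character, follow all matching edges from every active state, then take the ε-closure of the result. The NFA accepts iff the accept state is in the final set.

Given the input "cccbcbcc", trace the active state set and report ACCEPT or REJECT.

initial (ε-close {0}): {0,2,4}
'c' @ 1: {1,3,5}  (accept∈set)
'c' @ 2: {}  — state set empty
rest 'cbcbcc' ignored (set empty)
final: {}; accept 1 not in set

Answer: REJECT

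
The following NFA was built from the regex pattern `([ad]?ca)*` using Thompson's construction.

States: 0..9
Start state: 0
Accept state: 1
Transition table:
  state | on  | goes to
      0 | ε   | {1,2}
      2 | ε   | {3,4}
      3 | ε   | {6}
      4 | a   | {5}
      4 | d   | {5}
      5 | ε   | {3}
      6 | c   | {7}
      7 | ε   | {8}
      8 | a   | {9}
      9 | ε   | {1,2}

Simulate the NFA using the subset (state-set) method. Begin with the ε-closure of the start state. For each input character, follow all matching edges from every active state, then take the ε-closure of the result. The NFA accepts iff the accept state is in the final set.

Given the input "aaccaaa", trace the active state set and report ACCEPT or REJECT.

start: ε-closure({0}) = {0,1,2,3,4,6}
'a' @ 1: {3,5,6}
'a' @ 2: {}  — state set empty
rest 'ccaaa' ignored (set empty)
final: {}; accept 1 not in set

Answer: REJECT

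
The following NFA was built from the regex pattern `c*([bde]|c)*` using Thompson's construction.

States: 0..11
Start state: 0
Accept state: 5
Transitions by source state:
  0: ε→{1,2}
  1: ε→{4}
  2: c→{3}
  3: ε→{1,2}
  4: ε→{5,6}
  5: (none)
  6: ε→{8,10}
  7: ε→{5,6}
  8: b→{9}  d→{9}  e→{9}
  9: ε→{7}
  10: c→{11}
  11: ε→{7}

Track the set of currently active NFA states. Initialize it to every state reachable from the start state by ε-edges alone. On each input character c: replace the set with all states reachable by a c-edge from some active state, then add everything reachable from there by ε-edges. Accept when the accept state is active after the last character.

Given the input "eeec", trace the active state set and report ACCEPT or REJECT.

Answer: ACCEPT

Trace:
S₀ = ε-closure({0}) = {0,1,2,4,5,6,8,10}
'e' @ 1: {5,6,7,8,9,10}  ✓accept
'e' @ 2: {5,6,7,8,9,10}  ✓accept
'e' @ 3: {5,6,7,8,9,10}  ✓accept
'c' @ 4: {5,6,7,8,10,11}  ✓accept
after full input: {5,6,7,8,10,11}  (accept=5 in)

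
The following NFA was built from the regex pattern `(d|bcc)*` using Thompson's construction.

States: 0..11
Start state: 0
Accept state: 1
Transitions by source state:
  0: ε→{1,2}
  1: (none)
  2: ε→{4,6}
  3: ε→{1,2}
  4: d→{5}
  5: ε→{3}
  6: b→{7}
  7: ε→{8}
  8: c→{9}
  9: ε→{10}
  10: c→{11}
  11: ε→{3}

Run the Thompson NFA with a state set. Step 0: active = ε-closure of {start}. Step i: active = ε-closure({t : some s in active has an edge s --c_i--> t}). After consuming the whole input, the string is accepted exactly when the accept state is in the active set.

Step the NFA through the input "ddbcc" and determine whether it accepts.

Answer: ACCEPT

Derivation:
start: ε-closure({0}) = {0,1,2,4,6}
'd' @ 1: {1,2,3,4,5,6}  ✓accept
'd' @ 2: {1,2,3,4,5,6}  ✓accept
'b' @ 3: {7,8}
'c' @ 4: {9,10}
'c' @ 5: {1,2,3,4,6,11}  ✓accept
final: {1,2,3,4,6,11}; accept 1 in set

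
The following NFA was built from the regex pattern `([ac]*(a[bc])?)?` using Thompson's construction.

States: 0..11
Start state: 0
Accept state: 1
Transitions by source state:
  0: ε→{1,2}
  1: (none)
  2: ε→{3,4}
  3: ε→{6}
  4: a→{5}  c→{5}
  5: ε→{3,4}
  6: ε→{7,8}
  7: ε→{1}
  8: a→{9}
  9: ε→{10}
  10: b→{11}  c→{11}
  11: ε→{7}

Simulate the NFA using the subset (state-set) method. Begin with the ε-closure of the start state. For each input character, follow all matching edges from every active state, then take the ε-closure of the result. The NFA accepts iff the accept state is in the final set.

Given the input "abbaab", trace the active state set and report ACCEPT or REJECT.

Answer: REJECT

Trace:
start: ε-closure({0}) = {0,1,2,3,4,6,7,8}
'a' @ 1: {1,3,4,5,6,7,8,9,10}  (accept∈set)
'b' @ 2: {1,7,11}  (accept∈set)
'b' @ 3: {}  — state set empty
rest 'aab' ignored (set empty)
final: {}; accept 1 not in set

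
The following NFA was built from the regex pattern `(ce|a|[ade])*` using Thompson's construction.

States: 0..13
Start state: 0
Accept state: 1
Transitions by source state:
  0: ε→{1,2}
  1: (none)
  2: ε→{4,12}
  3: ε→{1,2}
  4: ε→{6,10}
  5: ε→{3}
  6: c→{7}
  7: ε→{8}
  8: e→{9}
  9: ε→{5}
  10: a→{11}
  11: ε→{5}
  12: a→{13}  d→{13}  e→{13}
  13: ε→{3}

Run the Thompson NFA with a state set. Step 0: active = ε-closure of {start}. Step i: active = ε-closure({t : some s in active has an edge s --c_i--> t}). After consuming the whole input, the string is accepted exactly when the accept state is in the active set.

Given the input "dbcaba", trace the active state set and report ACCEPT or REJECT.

Answer: REJECT

Steps:
initial (ε-close {0}): {0,1,2,4,6,10,12}
'd' @ 1: {1,2,3,4,6,10,12,13}  (accept∈set)
'b' @ 2: {}  — no active states
rest 'caba' ignored (set empty)
end set {} — state 1 not in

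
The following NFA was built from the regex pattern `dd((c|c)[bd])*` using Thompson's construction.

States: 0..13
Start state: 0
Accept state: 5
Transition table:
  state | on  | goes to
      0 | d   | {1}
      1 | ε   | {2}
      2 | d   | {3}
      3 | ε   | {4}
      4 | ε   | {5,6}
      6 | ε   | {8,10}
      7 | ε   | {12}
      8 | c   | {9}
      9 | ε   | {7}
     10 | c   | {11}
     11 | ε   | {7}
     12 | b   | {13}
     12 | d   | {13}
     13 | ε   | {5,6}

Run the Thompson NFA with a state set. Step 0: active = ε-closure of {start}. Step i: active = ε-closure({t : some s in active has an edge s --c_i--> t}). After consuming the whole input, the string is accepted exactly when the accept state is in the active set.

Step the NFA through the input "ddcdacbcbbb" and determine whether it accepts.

start: ε-closure({0}) = {0}
'd' @ 1: {1,2}
'd' @ 2: {3,4,5,6,8,10}  [accepting]
'c' @ 3: {7,9,11,12}
'd' @ 4: {5,6,8,10,13}  [accepting]
'a' @ 5: {}  — dead — no transitions
rest 'cbcbbb' ignored (set empty)
after full input: {}  (accept=5 not in)

Answer: REJECT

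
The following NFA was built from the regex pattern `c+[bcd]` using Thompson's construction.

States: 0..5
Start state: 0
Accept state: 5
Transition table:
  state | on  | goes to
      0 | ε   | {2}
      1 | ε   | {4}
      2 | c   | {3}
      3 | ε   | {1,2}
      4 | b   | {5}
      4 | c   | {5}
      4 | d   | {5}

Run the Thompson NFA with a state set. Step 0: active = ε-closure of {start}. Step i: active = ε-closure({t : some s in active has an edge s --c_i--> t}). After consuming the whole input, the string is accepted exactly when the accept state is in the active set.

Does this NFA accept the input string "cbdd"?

S₀ = ε-closure({0}) = {0,2}
'c' @ 1: {1,2,3,4}
'b' @ 2: {5}  [accepting]
'd' @ 3: {}  — no active states
rest 'd' ignored (set empty)
after full input: {}  (accept=5 not in)

Answer: REJECT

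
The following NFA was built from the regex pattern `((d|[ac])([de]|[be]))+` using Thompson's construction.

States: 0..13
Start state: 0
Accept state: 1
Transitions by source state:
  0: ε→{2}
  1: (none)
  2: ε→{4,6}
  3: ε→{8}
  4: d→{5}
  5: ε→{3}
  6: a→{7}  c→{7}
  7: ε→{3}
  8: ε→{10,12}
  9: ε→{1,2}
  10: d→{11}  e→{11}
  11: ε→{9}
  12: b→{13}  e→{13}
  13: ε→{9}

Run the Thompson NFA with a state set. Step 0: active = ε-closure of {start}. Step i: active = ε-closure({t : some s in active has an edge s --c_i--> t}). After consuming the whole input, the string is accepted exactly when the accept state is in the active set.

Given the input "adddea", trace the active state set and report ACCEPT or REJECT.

Answer: REJECT

Steps:
initial (ε-close {0}): {0,2,4,6}
'a' @ 1: {3,7,8,10,12}
'd' @ 2: {1,2,4,6,9,11}  [accepting]
'd' @ 3: {3,5,8,10,12}
'd' @ 4: {1,2,4,6,9,11}  [accepting]
'e' @ 5: {}  — dead — no transitions
rest 'a' ignored (set empty)
final: {}; accept 1 not in set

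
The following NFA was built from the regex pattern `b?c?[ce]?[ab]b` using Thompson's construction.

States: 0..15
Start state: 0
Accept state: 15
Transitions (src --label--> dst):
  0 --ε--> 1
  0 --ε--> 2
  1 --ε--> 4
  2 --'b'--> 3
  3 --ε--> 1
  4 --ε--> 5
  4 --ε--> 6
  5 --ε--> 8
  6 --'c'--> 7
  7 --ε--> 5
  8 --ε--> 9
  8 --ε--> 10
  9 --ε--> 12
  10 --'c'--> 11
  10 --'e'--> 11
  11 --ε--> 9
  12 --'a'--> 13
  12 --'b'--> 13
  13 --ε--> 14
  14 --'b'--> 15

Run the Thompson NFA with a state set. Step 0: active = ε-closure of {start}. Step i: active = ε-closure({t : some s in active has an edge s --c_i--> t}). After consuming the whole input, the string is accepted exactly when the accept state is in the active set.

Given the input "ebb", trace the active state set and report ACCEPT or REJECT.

Answer: ACCEPT

Derivation:
initial (ε-close {0}): {0,1,2,4,5,6,8,9,10,12}
'e' @ 1: {9,11,12}
'b' @ 2: {13,14}
'b' @ 3: {15}  ✓accept
end set {15} — state 15 in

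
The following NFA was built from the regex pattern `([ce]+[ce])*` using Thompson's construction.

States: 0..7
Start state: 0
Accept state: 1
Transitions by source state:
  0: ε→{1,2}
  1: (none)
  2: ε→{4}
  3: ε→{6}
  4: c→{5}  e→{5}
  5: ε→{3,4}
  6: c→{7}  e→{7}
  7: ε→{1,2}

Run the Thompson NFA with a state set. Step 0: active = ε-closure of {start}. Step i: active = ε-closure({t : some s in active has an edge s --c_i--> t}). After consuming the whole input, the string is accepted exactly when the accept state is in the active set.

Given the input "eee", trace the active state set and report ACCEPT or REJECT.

Answer: ACCEPT

Trace:
initial (ε-close {0}): {0,1,2,4}
'e' @ 1: {3,4,5,6}
'e' @ 2: {1,2,3,4,5,6,7}  ✓accept
'e' @ 3: {1,2,3,4,5,6,7}  ✓accept
final: {1,2,3,4,5,6,7}; accept 1 in set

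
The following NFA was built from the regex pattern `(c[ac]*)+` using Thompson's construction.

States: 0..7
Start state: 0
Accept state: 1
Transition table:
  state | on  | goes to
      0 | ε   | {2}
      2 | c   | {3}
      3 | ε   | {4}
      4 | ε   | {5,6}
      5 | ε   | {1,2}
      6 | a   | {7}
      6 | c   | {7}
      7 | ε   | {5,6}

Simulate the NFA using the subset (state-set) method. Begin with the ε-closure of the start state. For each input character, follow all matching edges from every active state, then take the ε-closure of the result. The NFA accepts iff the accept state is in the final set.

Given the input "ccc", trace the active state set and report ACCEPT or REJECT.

Answer: ACCEPT

Derivation:
initial (ε-close {0}): {0,2}
'c' @ 1: {1,2,3,4,5,6}  ✓accept
'c' @ 2: {1,2,3,4,5,6,7}  ✓accept
'c' @ 3: {1,2,3,4,5,6,7}  ✓accept
end set {1,2,3,4,5,6,7} — state 1 in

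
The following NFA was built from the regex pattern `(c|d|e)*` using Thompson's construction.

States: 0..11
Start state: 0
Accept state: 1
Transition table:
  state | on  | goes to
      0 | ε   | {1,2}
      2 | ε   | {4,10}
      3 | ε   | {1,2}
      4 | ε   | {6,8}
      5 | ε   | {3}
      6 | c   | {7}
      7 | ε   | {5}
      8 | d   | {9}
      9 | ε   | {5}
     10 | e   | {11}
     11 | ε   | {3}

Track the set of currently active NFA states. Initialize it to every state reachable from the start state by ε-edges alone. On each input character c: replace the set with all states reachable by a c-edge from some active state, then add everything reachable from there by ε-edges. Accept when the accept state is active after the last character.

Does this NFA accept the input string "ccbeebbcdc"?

Answer: REJECT

Derivation:
start: ε-closure({0}) = {0,1,2,4,6,8,10}
'c' @ 1: {1,2,3,4,5,6,7,8,10}  [accepting]
'c' @ 2: {1,2,3,4,5,6,7,8,10}  [accepting]
'b' @ 3: {}  — no active states
rest 'eebbcdc' ignored (set empty)
final: {}; accept 1 not in set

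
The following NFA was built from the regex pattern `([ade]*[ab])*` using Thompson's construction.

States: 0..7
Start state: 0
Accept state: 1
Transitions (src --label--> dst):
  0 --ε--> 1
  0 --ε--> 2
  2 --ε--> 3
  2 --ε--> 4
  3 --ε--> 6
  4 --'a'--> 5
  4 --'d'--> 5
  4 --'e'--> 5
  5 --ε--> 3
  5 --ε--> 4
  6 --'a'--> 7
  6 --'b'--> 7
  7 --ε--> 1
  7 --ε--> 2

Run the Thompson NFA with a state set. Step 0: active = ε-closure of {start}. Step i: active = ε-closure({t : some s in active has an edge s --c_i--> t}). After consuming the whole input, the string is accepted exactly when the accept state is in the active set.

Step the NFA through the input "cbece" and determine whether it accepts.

S₀ = ε-closure({0}) = {0,1,2,3,4,6}
'c' @ 1: {}  — state set empty
rest 'bece' ignored (set empty)
after full input: {}  (accept=1 not in)

Answer: REJECT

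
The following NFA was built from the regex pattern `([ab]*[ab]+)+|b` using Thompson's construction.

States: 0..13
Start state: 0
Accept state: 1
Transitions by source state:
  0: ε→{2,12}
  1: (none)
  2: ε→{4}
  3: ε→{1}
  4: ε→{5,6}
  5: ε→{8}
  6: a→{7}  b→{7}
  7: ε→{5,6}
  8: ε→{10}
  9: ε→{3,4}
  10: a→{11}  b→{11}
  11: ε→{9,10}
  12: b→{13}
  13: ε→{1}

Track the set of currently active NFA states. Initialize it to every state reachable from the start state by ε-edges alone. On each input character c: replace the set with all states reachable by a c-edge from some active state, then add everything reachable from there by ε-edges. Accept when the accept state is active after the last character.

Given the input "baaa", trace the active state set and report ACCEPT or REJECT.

S₀ = ε-closure({0}) = {0,2,4,5,6,8,10,12}
'b' @ 1: {1,3,4,5,6,7,8,9,10,11,13}  (accept∈set)
'a' @ 2: {1,3,4,5,6,7,8,9,10,11}  (accept∈set)
'a' @ 3: {1,3,4,5,6,7,8,9,10,11}  (accept∈set)
'a' @ 4: {1,3,4,5,6,7,8,9,10,11}  (accept∈set)
after full input: {1,3,4,5,6,7,8,9,10,11}  (accept=1 in)

Answer: ACCEPT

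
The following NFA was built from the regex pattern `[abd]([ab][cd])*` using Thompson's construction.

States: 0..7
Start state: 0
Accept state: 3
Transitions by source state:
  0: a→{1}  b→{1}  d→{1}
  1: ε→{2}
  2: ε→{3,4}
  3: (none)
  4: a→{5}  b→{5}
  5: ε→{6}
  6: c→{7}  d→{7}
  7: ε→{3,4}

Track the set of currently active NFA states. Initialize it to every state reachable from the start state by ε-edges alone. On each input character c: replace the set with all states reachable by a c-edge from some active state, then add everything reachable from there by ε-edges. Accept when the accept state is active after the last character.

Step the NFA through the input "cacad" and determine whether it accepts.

start: ε-closure({0}) = {0}
'c' @ 1: {}  — no active states
rest 'acad' ignored (set empty)
after full input: {}  (accept=3 not in)

Answer: REJECT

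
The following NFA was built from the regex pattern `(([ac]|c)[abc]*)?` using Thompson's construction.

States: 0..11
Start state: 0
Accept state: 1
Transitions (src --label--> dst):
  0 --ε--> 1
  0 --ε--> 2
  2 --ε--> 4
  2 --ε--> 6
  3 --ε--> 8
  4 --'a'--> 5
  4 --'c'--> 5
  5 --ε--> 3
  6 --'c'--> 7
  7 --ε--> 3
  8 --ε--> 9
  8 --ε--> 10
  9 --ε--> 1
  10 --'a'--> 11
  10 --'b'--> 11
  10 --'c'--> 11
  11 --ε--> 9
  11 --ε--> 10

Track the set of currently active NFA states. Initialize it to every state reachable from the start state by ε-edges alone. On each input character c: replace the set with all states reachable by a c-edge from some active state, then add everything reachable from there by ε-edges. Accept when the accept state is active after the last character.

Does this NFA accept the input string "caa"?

S₀ = ε-closure({0}) = {0,1,2,4,6}
'c' @ 1: {1,3,5,7,8,9,10}  [accepting]
'a' @ 2: {1,9,10,11}  [accepting]
'a' @ 3: {1,9,10,11}  [accepting]
after full input: {1,9,10,11}  (accept=1 in)

Answer: ACCEPT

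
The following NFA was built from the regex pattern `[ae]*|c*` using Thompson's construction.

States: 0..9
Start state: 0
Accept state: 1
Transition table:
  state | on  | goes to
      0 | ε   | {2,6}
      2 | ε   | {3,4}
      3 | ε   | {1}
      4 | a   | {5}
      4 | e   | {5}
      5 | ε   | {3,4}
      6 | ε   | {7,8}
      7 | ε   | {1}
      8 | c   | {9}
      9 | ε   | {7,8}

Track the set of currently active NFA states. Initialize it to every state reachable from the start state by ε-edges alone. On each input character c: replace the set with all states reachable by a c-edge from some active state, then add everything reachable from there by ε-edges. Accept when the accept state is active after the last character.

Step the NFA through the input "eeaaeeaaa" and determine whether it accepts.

initial (ε-close {0}): {0,1,2,3,4,6,7,8}
'e' @ 1: {1,3,4,5}  (accept∈set)
'e' @ 2: {1,3,4,5}  (accept∈set)
'a' @ 3: {1,3,4,5}  (accept∈set)
'a' @ 4: {1,3,4,5}  (accept∈set)
'e' @ 5: {1,3,4,5}  (accept∈set)
'e' @ 6: {1,3,4,5}  (accept∈set)
'a' @ 7: {1,3,4,5}  (accept∈set)
'a' @ 8: {1,3,4,5}  (accept∈set)
'a' @ 9: {1,3,4,5}  (accept∈set)
end set {1,3,4,5} — state 1 in

Answer: ACCEPT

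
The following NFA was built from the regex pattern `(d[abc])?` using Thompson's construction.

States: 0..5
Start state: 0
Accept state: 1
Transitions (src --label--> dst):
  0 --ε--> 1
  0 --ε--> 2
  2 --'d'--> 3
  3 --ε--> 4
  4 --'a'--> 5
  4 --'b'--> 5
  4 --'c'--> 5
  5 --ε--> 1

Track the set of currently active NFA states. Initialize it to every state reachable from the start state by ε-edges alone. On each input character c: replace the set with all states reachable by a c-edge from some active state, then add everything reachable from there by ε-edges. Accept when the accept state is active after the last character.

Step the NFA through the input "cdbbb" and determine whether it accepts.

start: ε-closure({0}) = {0,1,2}
'c' @ 1: {}  — state set empty
rest 'dbbb' ignored (set empty)
after full input: {}  (accept=1 not in)

Answer: REJECT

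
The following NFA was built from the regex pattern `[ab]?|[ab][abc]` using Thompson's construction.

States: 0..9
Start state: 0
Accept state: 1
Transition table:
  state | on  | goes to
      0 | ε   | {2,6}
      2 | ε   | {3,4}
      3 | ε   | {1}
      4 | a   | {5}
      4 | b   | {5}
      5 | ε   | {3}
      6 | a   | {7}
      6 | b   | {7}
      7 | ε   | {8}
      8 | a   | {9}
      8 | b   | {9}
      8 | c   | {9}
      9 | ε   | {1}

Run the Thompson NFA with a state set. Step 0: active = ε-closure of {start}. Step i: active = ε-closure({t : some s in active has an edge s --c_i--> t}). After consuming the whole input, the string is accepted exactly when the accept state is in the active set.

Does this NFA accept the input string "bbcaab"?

start: ε-closure({0}) = {0,1,2,3,4,6}
'b' @ 1: {1,3,5,7,8}  (accept∈set)
'b' @ 2: {1,9}  (accept∈set)
'c' @ 3: {}  — dead — no transitions
rest 'aab' ignored (set empty)
after full input: {}  (accept=1 not in)

Answer: REJECT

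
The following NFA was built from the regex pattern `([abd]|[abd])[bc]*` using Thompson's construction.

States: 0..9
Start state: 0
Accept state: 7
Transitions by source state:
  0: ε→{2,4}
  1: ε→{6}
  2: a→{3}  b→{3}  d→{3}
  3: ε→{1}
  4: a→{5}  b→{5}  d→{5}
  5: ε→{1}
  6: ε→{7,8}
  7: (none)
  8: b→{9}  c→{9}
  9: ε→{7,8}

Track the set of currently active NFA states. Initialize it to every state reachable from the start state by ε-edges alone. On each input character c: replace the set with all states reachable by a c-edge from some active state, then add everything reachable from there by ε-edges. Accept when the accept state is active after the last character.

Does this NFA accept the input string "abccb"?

Answer: ACCEPT

Steps:
S₀ = ε-closure({0}) = {0,2,4}
'a' @ 1: {1,3,5,6,7,8}  (accept∈set)
'b' @ 2: {7,8,9}  (accept∈set)
'c' @ 3: {7,8,9}  (accept∈set)
'c' @ 4: {7,8,9}  (accept∈set)
'b' @ 5: {7,8,9}  (accept∈set)
end set {7,8,9} — state 7 in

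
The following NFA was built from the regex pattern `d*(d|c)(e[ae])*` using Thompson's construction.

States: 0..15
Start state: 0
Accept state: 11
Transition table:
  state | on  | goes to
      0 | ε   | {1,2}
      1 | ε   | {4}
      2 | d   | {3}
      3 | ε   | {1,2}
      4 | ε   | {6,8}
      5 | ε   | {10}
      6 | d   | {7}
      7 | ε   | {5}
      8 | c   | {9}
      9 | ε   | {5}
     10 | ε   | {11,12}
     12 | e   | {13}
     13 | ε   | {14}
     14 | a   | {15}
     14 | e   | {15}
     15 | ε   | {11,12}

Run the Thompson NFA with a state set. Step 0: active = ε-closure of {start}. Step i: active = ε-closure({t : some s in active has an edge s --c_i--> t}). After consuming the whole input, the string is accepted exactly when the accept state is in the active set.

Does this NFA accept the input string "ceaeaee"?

Answer: ACCEPT

Steps:
S₀ = ε-closure({0}) = {0,1,2,4,6,8}
'c' @ 1: {5,9,10,11,12}  ✓accept
'e' @ 2: {13,14}
'a' @ 3: {11,12,15}  ✓accept
'e' @ 4: {13,14}
'a' @ 5: {11,12,15}  ✓accept
'e' @ 6: {13,14}
'e' @ 7: {11,12,15}  ✓accept
end set {11,12,15} — state 11 in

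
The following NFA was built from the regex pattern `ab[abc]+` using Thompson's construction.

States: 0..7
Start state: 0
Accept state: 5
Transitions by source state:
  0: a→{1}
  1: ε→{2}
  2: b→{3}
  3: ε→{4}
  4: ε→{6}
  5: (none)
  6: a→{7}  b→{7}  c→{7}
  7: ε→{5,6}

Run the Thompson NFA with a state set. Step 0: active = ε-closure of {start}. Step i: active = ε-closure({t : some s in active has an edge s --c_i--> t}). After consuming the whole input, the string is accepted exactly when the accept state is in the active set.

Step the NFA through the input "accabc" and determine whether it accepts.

start: ε-closure({0}) = {0}
'a' @ 1: {1,2}
'c' @ 2: {}  — state set empty
rest 'cabc' ignored (set empty)
end set {} — state 5 not in

Answer: REJECT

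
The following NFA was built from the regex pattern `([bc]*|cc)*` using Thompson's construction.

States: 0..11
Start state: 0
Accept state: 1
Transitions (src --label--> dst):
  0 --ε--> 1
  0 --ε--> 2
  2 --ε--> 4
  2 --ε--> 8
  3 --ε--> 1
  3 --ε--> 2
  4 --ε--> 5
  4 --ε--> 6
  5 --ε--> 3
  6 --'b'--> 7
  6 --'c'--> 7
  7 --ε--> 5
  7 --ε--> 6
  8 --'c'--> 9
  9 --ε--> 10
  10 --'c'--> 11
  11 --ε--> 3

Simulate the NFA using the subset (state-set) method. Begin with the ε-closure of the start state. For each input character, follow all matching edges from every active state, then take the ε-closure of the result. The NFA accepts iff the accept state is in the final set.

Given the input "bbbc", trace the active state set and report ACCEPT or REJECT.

S₀ = ε-closure({0}) = {0,1,2,3,4,5,6,8}
'b' @ 1: {1,2,3,4,5,6,7,8}  ✓accept
'b' @ 2: {1,2,3,4,5,6,7,8}  ✓accept
'b' @ 3: {1,2,3,4,5,6,7,8}  ✓accept
'c' @ 4: {1,2,3,4,5,6,7,8,9,10}  ✓accept
final: {1,2,3,4,5,6,7,8,9,10}; accept 1 in set

Answer: ACCEPT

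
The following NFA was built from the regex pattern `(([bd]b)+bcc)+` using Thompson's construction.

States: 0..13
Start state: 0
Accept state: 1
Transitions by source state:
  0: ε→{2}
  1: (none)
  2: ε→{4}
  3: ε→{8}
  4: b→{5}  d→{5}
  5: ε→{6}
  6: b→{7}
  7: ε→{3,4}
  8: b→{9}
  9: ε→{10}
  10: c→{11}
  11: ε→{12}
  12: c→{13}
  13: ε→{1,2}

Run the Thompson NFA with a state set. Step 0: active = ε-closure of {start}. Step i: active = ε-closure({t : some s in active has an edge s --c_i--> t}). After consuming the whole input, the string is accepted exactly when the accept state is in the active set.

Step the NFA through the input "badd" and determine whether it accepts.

initial (ε-close {0}): {0,2,4}
'b' @ 1: {5,6}
'a' @ 2: {}  — dead — no transitions
rest 'dd' ignored (set empty)
after full input: {}  (accept=1 not in)

Answer: REJECT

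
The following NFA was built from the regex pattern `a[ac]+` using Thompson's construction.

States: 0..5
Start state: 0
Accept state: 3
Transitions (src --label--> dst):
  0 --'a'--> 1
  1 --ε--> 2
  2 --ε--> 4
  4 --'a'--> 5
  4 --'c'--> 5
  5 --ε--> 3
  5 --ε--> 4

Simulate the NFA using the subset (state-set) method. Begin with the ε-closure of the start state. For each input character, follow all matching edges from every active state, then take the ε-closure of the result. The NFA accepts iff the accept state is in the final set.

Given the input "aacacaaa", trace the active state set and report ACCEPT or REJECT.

Answer: ACCEPT

Derivation:
initial (ε-close {0}): {0}
'a' @ 1: {1,2,4}
'a' @ 2: {3,4,5}  (accept∈set)
'c' @ 3: {3,4,5}  (accept∈set)
'a' @ 4: {3,4,5}  (accept∈set)
'c' @ 5: {3,4,5}  (accept∈set)
'a' @ 6: {3,4,5}  (accept∈set)
'a' @ 7: {3,4,5}  (accept∈set)
'a' @ 8: {3,4,5}  (accept∈set)
after full input: {3,4,5}  (accept=3 in)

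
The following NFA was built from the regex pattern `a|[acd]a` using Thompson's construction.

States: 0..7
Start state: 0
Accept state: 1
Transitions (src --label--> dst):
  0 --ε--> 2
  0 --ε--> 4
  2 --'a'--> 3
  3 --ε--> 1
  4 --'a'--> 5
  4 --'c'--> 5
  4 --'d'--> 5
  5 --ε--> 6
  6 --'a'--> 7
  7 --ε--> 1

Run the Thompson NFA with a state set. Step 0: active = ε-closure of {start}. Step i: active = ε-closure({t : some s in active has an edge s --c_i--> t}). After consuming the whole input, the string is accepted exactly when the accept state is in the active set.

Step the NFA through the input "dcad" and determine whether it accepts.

Answer: REJECT

Derivation:
initial (ε-close {0}): {0,2,4}
'd' @ 1: {5,6}
'c' @ 2: {}  — state set empty
rest 'ad' ignored (set empty)
final: {}; accept 1 not in set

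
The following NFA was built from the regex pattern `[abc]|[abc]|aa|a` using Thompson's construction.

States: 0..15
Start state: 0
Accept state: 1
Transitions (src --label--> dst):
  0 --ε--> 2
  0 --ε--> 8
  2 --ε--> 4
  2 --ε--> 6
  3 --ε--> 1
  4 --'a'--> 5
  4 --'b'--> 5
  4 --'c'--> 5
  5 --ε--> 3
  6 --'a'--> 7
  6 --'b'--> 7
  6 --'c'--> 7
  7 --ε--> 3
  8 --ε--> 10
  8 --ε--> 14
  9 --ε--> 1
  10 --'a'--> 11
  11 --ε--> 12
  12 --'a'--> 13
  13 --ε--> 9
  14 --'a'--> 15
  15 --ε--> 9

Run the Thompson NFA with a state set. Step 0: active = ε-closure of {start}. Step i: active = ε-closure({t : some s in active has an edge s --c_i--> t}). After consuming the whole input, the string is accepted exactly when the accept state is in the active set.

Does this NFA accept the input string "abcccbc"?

Answer: REJECT

Trace:
initial (ε-close {0}): {0,2,4,6,8,10,14}
'a' @ 1: {1,3,5,7,9,11,12,15}  ✓accept
'b' @ 2: {}  — state set empty
rest 'cccbc' ignored (set empty)
after full input: {}  (accept=1 not in)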